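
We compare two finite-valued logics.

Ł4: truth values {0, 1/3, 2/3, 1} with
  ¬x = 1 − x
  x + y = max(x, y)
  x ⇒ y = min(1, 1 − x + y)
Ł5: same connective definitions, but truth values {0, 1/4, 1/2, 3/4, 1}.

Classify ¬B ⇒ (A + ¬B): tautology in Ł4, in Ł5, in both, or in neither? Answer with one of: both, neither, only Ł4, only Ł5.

both

In Ł4: every assignment gives 1 — tautology.
In Ł5: every assignment gives 1 — tautology.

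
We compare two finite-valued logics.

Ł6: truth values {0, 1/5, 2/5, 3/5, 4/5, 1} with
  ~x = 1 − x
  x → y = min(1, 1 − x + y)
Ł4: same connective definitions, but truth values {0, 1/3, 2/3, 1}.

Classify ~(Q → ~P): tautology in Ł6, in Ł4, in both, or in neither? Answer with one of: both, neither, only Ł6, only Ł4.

neither

In Ł6: at P = 0, Q = 0 the value is 0 — not a tautology.
In Ł4: at P = 0, Q = 0 the value is 0 — not a tautology.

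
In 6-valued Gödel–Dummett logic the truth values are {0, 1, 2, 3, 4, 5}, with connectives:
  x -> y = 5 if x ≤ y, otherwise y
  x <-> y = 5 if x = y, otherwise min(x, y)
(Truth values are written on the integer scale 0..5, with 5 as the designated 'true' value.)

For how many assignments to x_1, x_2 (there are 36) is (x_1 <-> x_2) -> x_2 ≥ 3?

33

value 5: 31 assignments (counts)
value 4: 1 assignment (counts)
value 3: 1 assignment (counts)
value 2: 1 assignment
value 1: 1 assignment
value 0: 1 assignment
So 33 of the 36 assignments meet the threshold.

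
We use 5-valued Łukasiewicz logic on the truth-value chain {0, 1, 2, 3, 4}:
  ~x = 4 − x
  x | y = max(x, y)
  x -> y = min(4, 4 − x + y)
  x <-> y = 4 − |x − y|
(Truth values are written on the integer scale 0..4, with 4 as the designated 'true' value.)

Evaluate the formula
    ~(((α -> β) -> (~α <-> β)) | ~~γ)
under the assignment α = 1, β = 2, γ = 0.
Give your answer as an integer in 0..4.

α -> β = 1 -> 2 = 4
~α = ~1 = 3
~α <-> β = 3 <-> 2 = 3
(α -> β) -> (~α <-> β) = 4 -> 3 = 3
~γ = ~0 = 4
~~γ = ~4 = 0
((α -> β) -> (~α <-> β)) | ~~γ = 3 | 0 = 3
~(((α -> β) -> (~α <-> β)) | ~~γ) = ~3 = 1

1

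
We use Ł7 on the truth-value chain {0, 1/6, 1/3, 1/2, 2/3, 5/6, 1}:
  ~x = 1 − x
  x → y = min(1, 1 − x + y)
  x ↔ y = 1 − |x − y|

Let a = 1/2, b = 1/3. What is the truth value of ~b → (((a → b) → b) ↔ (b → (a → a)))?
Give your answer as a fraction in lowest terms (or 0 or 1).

5/6

~b = ~1/3 = 2/3
a → b = 1/2 → 1/3 = 5/6
(a → b) → b = 5/6 → 1/3 = 1/2
a → a = 1/2 → 1/2 = 1
b → (a → a) = 1/3 → 1 = 1
((a → b) → b) ↔ (b → (a → a)) = 1/2 ↔ 1 = 1/2
~b → (((a → b) → b) ↔ (b → (a → a))) = 2/3 → 1/2 = 5/6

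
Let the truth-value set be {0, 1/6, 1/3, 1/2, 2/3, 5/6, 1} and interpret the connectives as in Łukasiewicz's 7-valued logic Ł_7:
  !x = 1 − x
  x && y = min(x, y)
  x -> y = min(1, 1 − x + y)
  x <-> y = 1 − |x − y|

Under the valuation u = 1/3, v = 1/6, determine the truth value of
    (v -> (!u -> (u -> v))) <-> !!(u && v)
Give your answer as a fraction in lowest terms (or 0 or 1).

!u = !1/3 = 2/3
u -> v = 1/3 -> 1/6 = 5/6
!u -> (u -> v) = 2/3 -> 5/6 = 1
v -> (!u -> (u -> v)) = 1/6 -> 1 = 1
u && v = 1/3 && 1/6 = 1/6
!(u && v) = !1/6 = 5/6
!!(u && v) = !5/6 = 1/6
(v -> (!u -> (u -> v))) <-> !!(u && v) = 1 <-> 1/6 = 1/6

1/6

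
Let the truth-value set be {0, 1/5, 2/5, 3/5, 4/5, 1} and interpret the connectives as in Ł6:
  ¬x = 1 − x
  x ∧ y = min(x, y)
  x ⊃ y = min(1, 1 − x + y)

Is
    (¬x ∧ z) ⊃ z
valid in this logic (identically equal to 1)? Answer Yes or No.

At x = 2/5, z = 3/5, for instance:
¬x = ¬2/5 = 3/5
¬x ∧ z = 3/5 ∧ 3/5 = 3/5
(¬x ∧ z) ⊃ z = 3/5 ⊃ 3/5 = 1
and checking the remaining 35 assignments likewise gives ≥ 1 in every case.

Yes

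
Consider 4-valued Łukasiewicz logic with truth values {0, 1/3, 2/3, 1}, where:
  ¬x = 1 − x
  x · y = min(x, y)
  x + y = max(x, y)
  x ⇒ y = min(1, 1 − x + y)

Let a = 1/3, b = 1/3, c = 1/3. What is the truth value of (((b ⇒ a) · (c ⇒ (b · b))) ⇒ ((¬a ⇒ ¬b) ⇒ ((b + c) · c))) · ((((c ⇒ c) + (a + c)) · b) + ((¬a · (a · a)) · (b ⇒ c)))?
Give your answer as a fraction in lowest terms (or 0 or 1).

1/3

b ⇒ a = 1/3 ⇒ 1/3 = 1
b · b = 1/3 · 1/3 = 1/3
c ⇒ (b · b) = 1/3 ⇒ 1/3 = 1
(b ⇒ a) · (c ⇒ (b · b)) = 1 · 1 = 1
¬a = ¬1/3 = 2/3
¬b = ¬1/3 = 2/3
¬a ⇒ ¬b = 2/3 ⇒ 2/3 = 1
b + c = 1/3 + 1/3 = 1/3
(b + c) · c = 1/3 · 1/3 = 1/3
(¬a ⇒ ¬b) ⇒ ((b + c) · c) = 1 ⇒ 1/3 = 1/3
((b ⇒ a) · (c ⇒ (b · b))) ⇒ ((¬a ⇒ ¬b) ⇒ ((b + c) · c)) = 1 ⇒ 1/3 = 1/3
c ⇒ c = 1/3 ⇒ 1/3 = 1
a + c = 1/3 + 1/3 = 1/3
(c ⇒ c) + (a + c) = 1 + 1/3 = 1
((c ⇒ c) + (a + c)) · b = 1 · 1/3 = 1/3
¬a = ¬1/3 = 2/3
a · a = 1/3 · 1/3 = 1/3
¬a · (a · a) = 2/3 · 1/3 = 1/3
b ⇒ c = 1/3 ⇒ 1/3 = 1
(¬a · (a · a)) · (b ⇒ c) = 1/3 · 1 = 1/3
(((c ⇒ c) + (a + c)) · b) + ((¬a · (a · a)) · (b ⇒ c)) = 1/3 + 1/3 = 1/3
(((b ⇒ a) · (c ⇒ (b · b))) ⇒ ((¬a ⇒ ¬b) ⇒ ((b + c) · c))) · ((((c ⇒ c) + (a + c)) · b) + ((¬a · (a · a)) · (b ⇒ c))) = 1/3 · 1/3 = 1/3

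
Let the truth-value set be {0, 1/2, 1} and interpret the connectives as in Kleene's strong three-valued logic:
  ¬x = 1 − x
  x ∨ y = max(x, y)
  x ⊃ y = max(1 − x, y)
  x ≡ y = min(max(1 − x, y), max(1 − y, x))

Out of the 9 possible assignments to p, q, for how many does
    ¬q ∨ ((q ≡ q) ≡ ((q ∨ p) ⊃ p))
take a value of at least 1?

p = 0, q = 0 ↦ 1  ≥
p = 0, q = 1/2 ↦ 1/2  <
p = 0, q = 1 ↦ 0  <
p = 1/2, q = 0 ↦ 1  ≥
p = 1/2, q = 1/2 ↦ 1/2  <
p = 1/2, q = 1 ↦ 1/2  <
p = 1, q = 0 ↦ 1  ≥
p = 1, q = 1/2 ↦ 1/2  <
p = 1, q = 1 ↦ 1  ≥
So 4 of the 9 assignments meet the threshold.

4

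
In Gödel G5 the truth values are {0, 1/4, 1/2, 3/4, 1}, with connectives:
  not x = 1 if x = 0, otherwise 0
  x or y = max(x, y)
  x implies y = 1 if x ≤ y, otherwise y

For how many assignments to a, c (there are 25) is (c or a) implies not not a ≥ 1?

value 1: 21 assignments (counts)
value 0: 4 assignments
So 21 of the 25 assignments meet the threshold.

21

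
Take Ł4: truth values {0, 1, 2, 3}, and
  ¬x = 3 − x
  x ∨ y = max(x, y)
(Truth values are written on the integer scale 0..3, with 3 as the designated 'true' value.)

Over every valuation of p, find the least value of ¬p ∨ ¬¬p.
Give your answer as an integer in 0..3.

2

Take p = 1:
¬p = ¬1 = 2
¬p = ¬1 = 2
¬¬p = ¬2 = 1
¬p ∨ ¬¬p = 2 ∨ 1 = 2
No assignment yields a value below 2, so this is the minimum.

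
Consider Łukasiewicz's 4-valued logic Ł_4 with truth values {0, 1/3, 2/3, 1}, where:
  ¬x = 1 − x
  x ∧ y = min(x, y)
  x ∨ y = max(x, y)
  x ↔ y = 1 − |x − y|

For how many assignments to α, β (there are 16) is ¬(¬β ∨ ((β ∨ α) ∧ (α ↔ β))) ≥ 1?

1

α = 0, β = 0 ↦ 0  <
α = 0, β = 1/3 ↦ 1/3  <
α = 0, β = 2/3 ↦ 2/3  <
α = 0, β = 1 ↦ 1  ≥
α = 1/3, β = 0 ↦ 0  <
α = 1/3, β = 1/3 ↦ 1/3  <
α = 1/3, β = 2/3 ↦ 1/3  <
α = 1/3, β = 1 ↦ 2/3  <
α = 2/3, β = 0 ↦ 0  <
α = 2/3, β = 1/3 ↦ 1/3  <
α = 2/3, β = 2/3 ↦ 1/3  <
α = 2/3, β = 1 ↦ 1/3  <
α = 1, β = 0 ↦ 0  <
α = 1, β = 1/3 ↦ 1/3  <
α = 1, β = 2/3 ↦ 1/3  <
α = 1, β = 1 ↦ 0  <
So 1 of the 16 assignments meets the threshold.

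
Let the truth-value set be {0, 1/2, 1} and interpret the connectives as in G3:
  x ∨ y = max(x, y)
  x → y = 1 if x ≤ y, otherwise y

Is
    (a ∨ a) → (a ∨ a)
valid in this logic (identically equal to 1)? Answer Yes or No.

a = 0 ↦ 1
a = 1/2 ↦ 1
a = 1 ↦ 1
Every assignment gives a value ≥ 1.

Yes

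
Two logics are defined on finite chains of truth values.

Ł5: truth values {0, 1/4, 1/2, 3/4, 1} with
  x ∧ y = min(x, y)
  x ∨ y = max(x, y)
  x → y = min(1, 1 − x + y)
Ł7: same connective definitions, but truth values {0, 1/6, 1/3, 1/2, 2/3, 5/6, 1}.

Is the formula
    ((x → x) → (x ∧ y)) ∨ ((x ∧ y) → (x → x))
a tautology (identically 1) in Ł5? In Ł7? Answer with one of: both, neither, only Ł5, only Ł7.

In Ł5: every assignment gives 1 — tautology.
In Ł7: every assignment gives 1 — tautology.

both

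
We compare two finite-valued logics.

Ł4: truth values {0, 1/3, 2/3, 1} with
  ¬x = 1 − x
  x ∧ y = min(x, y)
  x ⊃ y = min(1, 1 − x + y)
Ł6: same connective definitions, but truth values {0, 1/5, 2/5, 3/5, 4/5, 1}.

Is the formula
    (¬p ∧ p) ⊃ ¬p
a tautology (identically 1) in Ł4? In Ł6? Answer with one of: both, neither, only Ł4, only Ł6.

both

In Ł4: every assignment gives 1 — tautology.
In Ł6: every assignment gives 1 — tautology.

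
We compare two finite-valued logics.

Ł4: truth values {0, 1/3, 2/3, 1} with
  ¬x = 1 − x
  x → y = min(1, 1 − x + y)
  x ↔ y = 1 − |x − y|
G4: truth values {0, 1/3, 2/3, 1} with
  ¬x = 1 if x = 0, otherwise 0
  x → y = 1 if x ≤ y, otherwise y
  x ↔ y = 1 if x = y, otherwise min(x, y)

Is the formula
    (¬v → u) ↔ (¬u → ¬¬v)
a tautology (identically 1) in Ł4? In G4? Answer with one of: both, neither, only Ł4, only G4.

In Ł4: every assignment gives 1 — tautology.
In G4: at u = 1/3, v = 0 the value is 1/3 — not a tautology.

only Ł4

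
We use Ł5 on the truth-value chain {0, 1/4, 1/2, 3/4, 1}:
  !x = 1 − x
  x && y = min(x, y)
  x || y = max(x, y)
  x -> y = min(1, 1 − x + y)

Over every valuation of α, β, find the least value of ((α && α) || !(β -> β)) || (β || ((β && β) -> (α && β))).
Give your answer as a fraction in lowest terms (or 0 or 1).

1/2

Take α = 0, β = 1/2:
α && α = 0 && 0 = 0
β -> β = 1/2 -> 1/2 = 1
!(β -> β) = !1 = 0
(α && α) || !(β -> β) = 0 || 0 = 0
β && β = 1/2 && 1/2 = 1/2
α && β = 0 && 1/2 = 0
(β && β) -> (α && β) = 1/2 -> 0 = 1/2
β || ((β && β) -> (α && β)) = 1/2 || 1/2 = 1/2
((α && α) || !(β -> β)) || (β || ((β && β) -> (α && β))) = 0 || 1/2 = 1/2
No assignment yields a value below 1/2, so this is the minimum.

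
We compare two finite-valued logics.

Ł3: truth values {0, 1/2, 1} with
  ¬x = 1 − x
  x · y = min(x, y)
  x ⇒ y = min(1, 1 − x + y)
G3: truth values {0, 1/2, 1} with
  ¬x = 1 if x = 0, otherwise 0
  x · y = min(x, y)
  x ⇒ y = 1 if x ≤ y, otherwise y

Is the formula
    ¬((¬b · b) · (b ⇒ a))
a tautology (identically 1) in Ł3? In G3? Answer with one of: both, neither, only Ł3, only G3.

In Ł3: at a = 0, b = 1/2 the value is 1/2 — not a tautology.
In G3: every assignment gives 1 — tautology.

only G3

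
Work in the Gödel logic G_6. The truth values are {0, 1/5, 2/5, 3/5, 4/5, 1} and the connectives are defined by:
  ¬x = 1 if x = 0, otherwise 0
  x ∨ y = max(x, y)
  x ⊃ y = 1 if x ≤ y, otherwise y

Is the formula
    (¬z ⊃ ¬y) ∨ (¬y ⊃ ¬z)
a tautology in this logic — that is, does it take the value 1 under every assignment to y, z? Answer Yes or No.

At y = 2/5, z = 2/5, for instance:
¬z = ¬2/5 = 0
¬y = ¬2/5 = 0
¬z ⊃ ¬y = 0 ⊃ 0 = 1
¬y ⊃ ¬z = 0 ⊃ 0 = 1
(¬z ⊃ ¬y) ∨ (¬y ⊃ ¬z) = 1 ∨ 1 = 1
and checking the remaining 35 assignments likewise gives ≥ 1 in every case.

Yes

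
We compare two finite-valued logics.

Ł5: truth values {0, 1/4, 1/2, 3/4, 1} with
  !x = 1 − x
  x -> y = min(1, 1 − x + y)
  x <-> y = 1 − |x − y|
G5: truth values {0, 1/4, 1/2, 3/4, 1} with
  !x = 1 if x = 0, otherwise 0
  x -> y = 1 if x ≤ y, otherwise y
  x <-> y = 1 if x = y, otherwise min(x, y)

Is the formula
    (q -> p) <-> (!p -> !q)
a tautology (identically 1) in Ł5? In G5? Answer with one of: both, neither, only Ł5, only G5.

only Ł5

In Ł5: every assignment gives 1 — tautology.
In G5: at p = 1/4, q = 1/2 the value is 1/4 — not a tautology.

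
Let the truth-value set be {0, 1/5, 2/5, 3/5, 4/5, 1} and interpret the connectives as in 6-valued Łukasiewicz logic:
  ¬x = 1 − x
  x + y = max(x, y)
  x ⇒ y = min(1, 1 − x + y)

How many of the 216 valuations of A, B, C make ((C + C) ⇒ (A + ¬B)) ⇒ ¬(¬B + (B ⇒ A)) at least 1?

value 1: 23 assignments (counts)
value 4/5: 12 assignments
value 3/5: 15 assignments
value 2/5: 22 assignments
value 1/5: 31 assignments
value 0: 113 assignments
So 23 of the 216 assignments meet the threshold.

23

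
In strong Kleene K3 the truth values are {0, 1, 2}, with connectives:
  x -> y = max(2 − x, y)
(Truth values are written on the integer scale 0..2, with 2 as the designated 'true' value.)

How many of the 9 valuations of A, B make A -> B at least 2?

5

A = 0, B = 0 ↦ 2  ≥
A = 0, B = 1 ↦ 2  ≥
A = 0, B = 2 ↦ 2  ≥
A = 1, B = 0 ↦ 1  <
A = 1, B = 1 ↦ 1  <
A = 1, B = 2 ↦ 2  ≥
A = 2, B = 0 ↦ 0  <
A = 2, B = 1 ↦ 1  <
A = 2, B = 2 ↦ 2  ≥
So 5 of the 9 assignments meet the threshold.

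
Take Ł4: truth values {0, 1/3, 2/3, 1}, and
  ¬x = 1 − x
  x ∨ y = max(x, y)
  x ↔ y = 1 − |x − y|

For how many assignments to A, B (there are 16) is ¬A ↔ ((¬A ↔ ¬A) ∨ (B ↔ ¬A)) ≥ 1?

4

A = 0, B = 0 ↦ 1  ≥
A = 0, B = 1/3 ↦ 1  ≥
A = 0, B = 2/3 ↦ 1  ≥
A = 0, B = 1 ↦ 1  ≥
A = 1/3, B = 0 ↦ 2/3  <
A = 1/3, B = 1/3 ↦ 2/3  <
A = 1/3, B = 2/3 ↦ 2/3  <
A = 1/3, B = 1 ↦ 2/3  <
A = 2/3, B = 0 ↦ 1/3  <
A = 2/3, B = 1/3 ↦ 1/3  <
A = 2/3, B = 2/3 ↦ 1/3  <
A = 2/3, B = 1 ↦ 1/3  <
A = 1, B = 0 ↦ 0  <
A = 1, B = 1/3 ↦ 0  <
A = 1, B = 2/3 ↦ 0  <
A = 1, B = 1 ↦ 0  <
So 4 of the 16 assignments meet the threshold.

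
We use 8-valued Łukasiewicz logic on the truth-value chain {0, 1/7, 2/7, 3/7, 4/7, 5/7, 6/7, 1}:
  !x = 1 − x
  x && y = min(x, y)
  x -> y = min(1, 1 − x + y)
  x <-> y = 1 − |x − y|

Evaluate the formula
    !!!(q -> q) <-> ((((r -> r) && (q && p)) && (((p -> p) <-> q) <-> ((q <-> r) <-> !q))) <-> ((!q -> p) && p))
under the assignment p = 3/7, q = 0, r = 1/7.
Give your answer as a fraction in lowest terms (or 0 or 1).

3/7

q -> q = 0 -> 0 = 1
!(q -> q) = !1 = 0
!!(q -> q) = !0 = 1
!!!(q -> q) = !1 = 0
r -> r = 1/7 -> 1/7 = 1
q && p = 0 && 3/7 = 0
(r -> r) && (q && p) = 1 && 0 = 0
p -> p = 3/7 -> 3/7 = 1
(p -> p) <-> q = 1 <-> 0 = 0
q <-> r = 0 <-> 1/7 = 6/7
!q = !0 = 1
(q <-> r) <-> !q = 6/7 <-> 1 = 6/7
((p -> p) <-> q) <-> ((q <-> r) <-> !q) = 0 <-> 6/7 = 1/7
((r -> r) && (q && p)) && (((p -> p) <-> q) <-> ((q <-> r) <-> !q)) = 0 && 1/7 = 0
!q = !0 = 1
!q -> p = 1 -> 3/7 = 3/7
(!q -> p) && p = 3/7 && 3/7 = 3/7
(((r -> r) && (q && p)) && (((p -> p) <-> q) <-> ((q <-> r) <-> !q))) <-> ((!q -> p) && p) = 0 <-> 3/7 = 4/7
!!!(q -> q) <-> ((((r -> r) && (q && p)) && (((p -> p) <-> q) <-> ((q <-> r) <-> !q))) <-> ((!q -> p) && p)) = 0 <-> 4/7 = 3/7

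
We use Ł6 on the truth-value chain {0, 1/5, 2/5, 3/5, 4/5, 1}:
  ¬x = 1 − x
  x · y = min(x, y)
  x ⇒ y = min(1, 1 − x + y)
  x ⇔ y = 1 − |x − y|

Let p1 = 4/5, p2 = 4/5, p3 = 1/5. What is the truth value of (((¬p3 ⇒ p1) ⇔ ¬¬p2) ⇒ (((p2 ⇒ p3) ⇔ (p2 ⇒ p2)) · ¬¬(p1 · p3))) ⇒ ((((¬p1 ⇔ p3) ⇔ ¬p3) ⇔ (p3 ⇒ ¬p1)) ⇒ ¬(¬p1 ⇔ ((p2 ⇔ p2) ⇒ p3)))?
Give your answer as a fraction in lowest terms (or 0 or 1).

4/5

¬p3 = ¬1/5 = 4/5
¬p3 ⇒ p1 = 4/5 ⇒ 4/5 = 1
¬p2 = ¬4/5 = 1/5
¬¬p2 = ¬1/5 = 4/5
(¬p3 ⇒ p1) ⇔ ¬¬p2 = 1 ⇔ 4/5 = 4/5
p2 ⇒ p3 = 4/5 ⇒ 1/5 = 2/5
p2 ⇒ p2 = 4/5 ⇒ 4/5 = 1
(p2 ⇒ p3) ⇔ (p2 ⇒ p2) = 2/5 ⇔ 1 = 2/5
p1 · p3 = 4/5 · 1/5 = 1/5
¬(p1 · p3) = ¬1/5 = 4/5
¬¬(p1 · p3) = ¬4/5 = 1/5
((p2 ⇒ p3) ⇔ (p2 ⇒ p2)) · ¬¬(p1 · p3) = 2/5 · 1/5 = 1/5
((¬p3 ⇒ p1) ⇔ ¬¬p2) ⇒ (((p2 ⇒ p3) ⇔ (p2 ⇒ p2)) · ¬¬(p1 · p3)) = 4/5 ⇒ 1/5 = 2/5
¬p1 = ¬4/5 = 1/5
¬p1 ⇔ p3 = 1/5 ⇔ 1/5 = 1
¬p3 = ¬1/5 = 4/5
(¬p1 ⇔ p3) ⇔ ¬p3 = 1 ⇔ 4/5 = 4/5
¬p1 = ¬4/5 = 1/5
p3 ⇒ ¬p1 = 1/5 ⇒ 1/5 = 1
((¬p1 ⇔ p3) ⇔ ¬p3) ⇔ (p3 ⇒ ¬p1) = 4/5 ⇔ 1 = 4/5
¬p1 = ¬4/5 = 1/5
p2 ⇔ p2 = 4/5 ⇔ 4/5 = 1
(p2 ⇔ p2) ⇒ p3 = 1 ⇒ 1/5 = 1/5
¬p1 ⇔ ((p2 ⇔ p2) ⇒ p3) = 1/5 ⇔ 1/5 = 1
¬(¬p1 ⇔ ((p2 ⇔ p2) ⇒ p3)) = ¬1 = 0
(((¬p1 ⇔ p3) ⇔ ¬p3) ⇔ (p3 ⇒ ¬p1)) ⇒ ¬(¬p1 ⇔ ((p2 ⇔ p2) ⇒ p3)) = 4/5 ⇒ 0 = 1/5
(((¬p3 ⇒ p1) ⇔ ¬¬p2) ⇒ (((p2 ⇒ p3) ⇔ (p2 ⇒ p2)) · ¬¬(p1 · p3))) ⇒ ((((¬p1 ⇔ p3) ⇔ ¬p3) ⇔ (p3 ⇒ ¬p1)) ⇒ ¬(¬p1 ⇔ ((p2 ⇔ p2) ⇒ p3))) = 2/5 ⇒ 1/5 = 4/5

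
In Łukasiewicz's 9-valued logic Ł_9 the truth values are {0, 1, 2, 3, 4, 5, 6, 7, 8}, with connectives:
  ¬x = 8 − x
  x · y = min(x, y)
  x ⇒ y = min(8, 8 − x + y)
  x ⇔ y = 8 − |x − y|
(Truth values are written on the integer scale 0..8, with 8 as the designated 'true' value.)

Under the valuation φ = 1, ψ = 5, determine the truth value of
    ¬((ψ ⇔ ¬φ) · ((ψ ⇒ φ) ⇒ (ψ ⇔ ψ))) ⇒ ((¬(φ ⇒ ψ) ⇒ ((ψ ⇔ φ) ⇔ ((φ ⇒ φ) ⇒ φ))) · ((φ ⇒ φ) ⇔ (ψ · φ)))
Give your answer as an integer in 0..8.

¬φ = ¬1 = 7
ψ ⇔ ¬φ = 5 ⇔ 7 = 6
ψ ⇒ φ = 5 ⇒ 1 = 4
ψ ⇔ ψ = 5 ⇔ 5 = 8
(ψ ⇒ φ) ⇒ (ψ ⇔ ψ) = 4 ⇒ 8 = 8
(ψ ⇔ ¬φ) · ((ψ ⇒ φ) ⇒ (ψ ⇔ ψ)) = 6 · 8 = 6
¬((ψ ⇔ ¬φ) · ((ψ ⇒ φ) ⇒ (ψ ⇔ ψ))) = ¬6 = 2
φ ⇒ ψ = 1 ⇒ 5 = 8
¬(φ ⇒ ψ) = ¬8 = 0
ψ ⇔ φ = 5 ⇔ 1 = 4
φ ⇒ φ = 1 ⇒ 1 = 8
(φ ⇒ φ) ⇒ φ = 8 ⇒ 1 = 1
(ψ ⇔ φ) ⇔ ((φ ⇒ φ) ⇒ φ) = 4 ⇔ 1 = 5
¬(φ ⇒ ψ) ⇒ ((ψ ⇔ φ) ⇔ ((φ ⇒ φ) ⇒ φ)) = 0 ⇒ 5 = 8
φ ⇒ φ = 1 ⇒ 1 = 8
ψ · φ = 5 · 1 = 1
(φ ⇒ φ) ⇔ (ψ · φ) = 8 ⇔ 1 = 1
(¬(φ ⇒ ψ) ⇒ ((ψ ⇔ φ) ⇔ ((φ ⇒ φ) ⇒ φ))) · ((φ ⇒ φ) ⇔ (ψ · φ)) = 8 · 1 = 1
¬((ψ ⇔ ¬φ) · ((ψ ⇒ φ) ⇒ (ψ ⇔ ψ))) ⇒ ((¬(φ ⇒ ψ) ⇒ ((ψ ⇔ φ) ⇔ ((φ ⇒ φ) ⇒ φ))) · ((φ ⇒ φ) ⇔ (ψ · φ))) = 2 ⇒ 1 = 7

7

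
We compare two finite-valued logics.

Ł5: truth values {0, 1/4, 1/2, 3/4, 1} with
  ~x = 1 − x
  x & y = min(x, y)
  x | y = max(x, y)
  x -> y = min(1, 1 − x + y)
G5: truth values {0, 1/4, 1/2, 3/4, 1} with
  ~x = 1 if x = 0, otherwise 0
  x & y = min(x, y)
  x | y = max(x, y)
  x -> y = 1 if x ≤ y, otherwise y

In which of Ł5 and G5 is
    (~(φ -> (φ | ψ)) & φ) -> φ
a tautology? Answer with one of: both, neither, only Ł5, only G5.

both

In Ł5: every assignment gives 1 — tautology.
In G5: every assignment gives 1 — tautology.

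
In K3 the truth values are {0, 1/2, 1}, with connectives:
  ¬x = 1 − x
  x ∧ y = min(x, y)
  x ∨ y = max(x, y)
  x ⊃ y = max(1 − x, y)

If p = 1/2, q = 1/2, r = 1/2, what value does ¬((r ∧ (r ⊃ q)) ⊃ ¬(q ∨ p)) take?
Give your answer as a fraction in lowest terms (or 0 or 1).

1/2

r ⊃ q = 1/2 ⊃ 1/2 = 1/2
r ∧ (r ⊃ q) = 1/2 ∧ 1/2 = 1/2
q ∨ p = 1/2 ∨ 1/2 = 1/2
¬(q ∨ p) = ¬1/2 = 1/2
(r ∧ (r ⊃ q)) ⊃ ¬(q ∨ p) = 1/2 ⊃ 1/2 = 1/2
¬((r ∧ (r ⊃ q)) ⊃ ¬(q ∨ p)) = ¬1/2 = 1/2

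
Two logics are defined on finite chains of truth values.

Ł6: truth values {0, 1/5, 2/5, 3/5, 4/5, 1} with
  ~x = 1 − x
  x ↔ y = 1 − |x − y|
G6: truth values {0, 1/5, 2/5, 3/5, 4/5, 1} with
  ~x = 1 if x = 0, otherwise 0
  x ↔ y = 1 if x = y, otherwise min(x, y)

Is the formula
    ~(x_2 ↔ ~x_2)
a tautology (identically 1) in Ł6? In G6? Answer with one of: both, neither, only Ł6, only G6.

only G6

In Ł6: at x_2 = 1/5 the value is 3/5 — not a tautology.
In G6: every assignment gives 1 — tautology.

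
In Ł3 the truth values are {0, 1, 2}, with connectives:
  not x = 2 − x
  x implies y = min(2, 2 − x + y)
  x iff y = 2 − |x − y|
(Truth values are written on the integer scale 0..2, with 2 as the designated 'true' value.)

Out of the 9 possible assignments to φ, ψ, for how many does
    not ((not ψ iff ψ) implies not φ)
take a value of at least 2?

φ = 0, ψ = 0 ↦ 0  <
φ = 0, ψ = 1 ↦ 0  <
φ = 0, ψ = 2 ↦ 0  <
φ = 1, ψ = 0 ↦ 0  <
φ = 1, ψ = 1 ↦ 1  <
φ = 1, ψ = 2 ↦ 0  <
φ = 2, ψ = 0 ↦ 0  <
φ = 2, ψ = 1 ↦ 2  ≥
φ = 2, ψ = 2 ↦ 0  <
So 1 of the 9 assignments meets the threshold.

1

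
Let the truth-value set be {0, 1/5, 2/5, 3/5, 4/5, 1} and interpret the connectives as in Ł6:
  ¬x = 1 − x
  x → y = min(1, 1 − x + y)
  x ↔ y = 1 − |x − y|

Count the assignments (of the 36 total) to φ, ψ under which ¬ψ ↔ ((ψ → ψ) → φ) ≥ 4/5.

value 1: 6 assignments (counts)
value 4/5: 10 assignments (counts)
value 3/5: 8 assignments
value 2/5: 6 assignments
value 1/5: 4 assignments
value 0: 2 assignments
So 16 of the 36 assignments meet the threshold.

16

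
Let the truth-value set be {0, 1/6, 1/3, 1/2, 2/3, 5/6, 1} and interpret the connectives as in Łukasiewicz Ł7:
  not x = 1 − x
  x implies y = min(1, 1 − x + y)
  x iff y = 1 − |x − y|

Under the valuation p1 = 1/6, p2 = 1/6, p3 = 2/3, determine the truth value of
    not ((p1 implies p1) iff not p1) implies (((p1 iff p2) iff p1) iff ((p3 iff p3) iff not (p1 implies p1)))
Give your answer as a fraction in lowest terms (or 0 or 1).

1

p1 implies p1 = 1/6 implies 1/6 = 1
not p1 = not 1/6 = 5/6
(p1 implies p1) iff not p1 = 1 iff 5/6 = 5/6
not ((p1 implies p1) iff not p1) = not 5/6 = 1/6
p1 iff p2 = 1/6 iff 1/6 = 1
(p1 iff p2) iff p1 = 1 iff 1/6 = 1/6
p3 iff p3 = 2/3 iff 2/3 = 1
p1 implies p1 = 1/6 implies 1/6 = 1
not (p1 implies p1) = not 1 = 0
(p3 iff p3) iff not (p1 implies p1) = 1 iff 0 = 0
((p1 iff p2) iff p1) iff ((p3 iff p3) iff not (p1 implies p1)) = 1/6 iff 0 = 5/6
not ((p1 implies p1) iff not p1) implies (((p1 iff p2) iff p1) iff ((p3 iff p3) iff not (p1 implies p1))) = 1/6 implies 5/6 = 1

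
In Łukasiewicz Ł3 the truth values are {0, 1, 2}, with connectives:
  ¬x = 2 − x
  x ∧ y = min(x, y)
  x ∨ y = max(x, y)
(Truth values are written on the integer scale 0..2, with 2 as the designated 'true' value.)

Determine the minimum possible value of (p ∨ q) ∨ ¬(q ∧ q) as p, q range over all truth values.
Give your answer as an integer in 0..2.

1

Take p = 0, q = 1:
p ∨ q = 0 ∨ 1 = 1
q ∧ q = 1 ∧ 1 = 1
¬(q ∧ q) = ¬1 = 1
(p ∨ q) ∨ ¬(q ∧ q) = 1 ∨ 1 = 1
No assignment yields a value below 1, so this is the minimum.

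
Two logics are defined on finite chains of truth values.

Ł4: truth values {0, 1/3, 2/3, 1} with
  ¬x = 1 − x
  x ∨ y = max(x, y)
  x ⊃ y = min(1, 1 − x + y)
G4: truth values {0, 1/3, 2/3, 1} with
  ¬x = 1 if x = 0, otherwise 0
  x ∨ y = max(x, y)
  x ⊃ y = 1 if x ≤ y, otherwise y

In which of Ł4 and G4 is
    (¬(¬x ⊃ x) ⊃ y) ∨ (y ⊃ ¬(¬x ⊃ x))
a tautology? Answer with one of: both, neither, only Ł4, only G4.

both

In Ł4: every assignment gives 1 — tautology.
In G4: every assignment gives 1 — tautology.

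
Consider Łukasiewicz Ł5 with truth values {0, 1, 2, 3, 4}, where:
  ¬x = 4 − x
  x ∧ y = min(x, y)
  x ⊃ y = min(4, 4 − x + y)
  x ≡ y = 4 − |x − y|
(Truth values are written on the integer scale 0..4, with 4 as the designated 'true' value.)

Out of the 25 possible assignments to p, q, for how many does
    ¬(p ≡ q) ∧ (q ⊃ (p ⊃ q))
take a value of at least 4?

2

value 4: 2 assignments (counts)
value 3: 4 assignments
value 2: 6 assignments
value 1: 8 assignments
value 0: 5 assignments
So 2 of the 25 assignments meet the threshold.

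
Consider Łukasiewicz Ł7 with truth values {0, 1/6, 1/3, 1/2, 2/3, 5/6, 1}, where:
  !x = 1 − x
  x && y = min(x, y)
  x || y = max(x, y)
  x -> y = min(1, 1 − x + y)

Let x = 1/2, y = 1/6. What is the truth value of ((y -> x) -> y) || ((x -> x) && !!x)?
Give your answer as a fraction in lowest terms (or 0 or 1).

1/2

y -> x = 1/6 -> 1/2 = 1
(y -> x) -> y = 1 -> 1/6 = 1/6
x -> x = 1/2 -> 1/2 = 1
!x = !1/2 = 1/2
!!x = !1/2 = 1/2
(x -> x) && !!x = 1 && 1/2 = 1/2
((y -> x) -> y) || ((x -> x) && !!x) = 1/6 || 1/2 = 1/2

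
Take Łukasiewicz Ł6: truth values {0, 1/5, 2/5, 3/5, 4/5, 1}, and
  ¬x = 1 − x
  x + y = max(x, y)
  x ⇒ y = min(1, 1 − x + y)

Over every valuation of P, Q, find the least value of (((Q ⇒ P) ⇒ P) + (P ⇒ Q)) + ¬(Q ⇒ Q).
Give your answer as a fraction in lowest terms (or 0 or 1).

Take P = 2/5, Q = 0:
Q ⇒ P = 0 ⇒ 2/5 = 1
(Q ⇒ P) ⇒ P = 1 ⇒ 2/5 = 2/5
P ⇒ Q = 2/5 ⇒ 0 = 3/5
((Q ⇒ P) ⇒ P) + (P ⇒ Q) = 2/5 + 3/5 = 3/5
Q ⇒ Q = 0 ⇒ 0 = 1
¬(Q ⇒ Q) = ¬1 = 0
(((Q ⇒ P) ⇒ P) + (P ⇒ Q)) + ¬(Q ⇒ Q) = 3/5 + 0 = 3/5
No assignment yields a value below 3/5, so this is the minimum.

3/5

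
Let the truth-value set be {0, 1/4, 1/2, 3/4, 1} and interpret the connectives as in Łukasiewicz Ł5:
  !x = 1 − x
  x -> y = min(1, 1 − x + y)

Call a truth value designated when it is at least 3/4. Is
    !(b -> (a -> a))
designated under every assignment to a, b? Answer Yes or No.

No

Counterexample: take a = 0, b = 0.
a -> a = 0 -> 0 = 1
b -> (a -> a) = 0 -> 1 = 1
!(b -> (a -> a)) = !1 = 0
This gives 0, which is below 3/4.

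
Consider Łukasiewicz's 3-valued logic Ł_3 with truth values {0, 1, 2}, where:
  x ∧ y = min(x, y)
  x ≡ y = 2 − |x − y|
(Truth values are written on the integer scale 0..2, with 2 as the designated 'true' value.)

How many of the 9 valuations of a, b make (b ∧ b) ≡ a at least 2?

3

a = 0, b = 0 ↦ 2  ≥
a = 0, b = 1 ↦ 1  <
a = 0, b = 2 ↦ 0  <
a = 1, b = 0 ↦ 1  <
a = 1, b = 1 ↦ 2  ≥
a = 1, b = 2 ↦ 1  <
a = 2, b = 0 ↦ 0  <
a = 2, b = 1 ↦ 1  <
a = 2, b = 2 ↦ 2  ≥
So 3 of the 9 assignments meet the threshold.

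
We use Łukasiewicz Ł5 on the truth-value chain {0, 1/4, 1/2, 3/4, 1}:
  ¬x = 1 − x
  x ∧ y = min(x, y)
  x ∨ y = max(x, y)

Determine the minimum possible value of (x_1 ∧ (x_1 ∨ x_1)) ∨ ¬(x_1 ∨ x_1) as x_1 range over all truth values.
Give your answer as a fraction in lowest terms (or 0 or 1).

Take x_1 = 1/2:
x_1 ∨ x_1 = 1/2 ∨ 1/2 = 1/2
x_1 ∧ (x_1 ∨ x_1) = 1/2 ∧ 1/2 = 1/2
x_1 ∨ x_1 = 1/2 ∨ 1/2 = 1/2
¬(x_1 ∨ x_1) = ¬1/2 = 1/2
(x_1 ∧ (x_1 ∨ x_1)) ∨ ¬(x_1 ∨ x_1) = 1/2 ∨ 1/2 = 1/2
No assignment yields a value below 1/2, so this is the minimum.

1/2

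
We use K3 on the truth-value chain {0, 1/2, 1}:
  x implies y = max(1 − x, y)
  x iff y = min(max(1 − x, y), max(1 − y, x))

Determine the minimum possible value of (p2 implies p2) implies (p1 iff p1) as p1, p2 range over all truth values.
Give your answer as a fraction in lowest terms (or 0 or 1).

Take p1 = 1/2, p2 = 0:
p2 implies p2 = 0 implies 0 = 1
p1 iff p1 = 1/2 iff 1/2 = 1/2
(p2 implies p2) implies (p1 iff p1) = 1 implies 1/2 = 1/2
No assignment yields a value below 1/2, so this is the minimum.

1/2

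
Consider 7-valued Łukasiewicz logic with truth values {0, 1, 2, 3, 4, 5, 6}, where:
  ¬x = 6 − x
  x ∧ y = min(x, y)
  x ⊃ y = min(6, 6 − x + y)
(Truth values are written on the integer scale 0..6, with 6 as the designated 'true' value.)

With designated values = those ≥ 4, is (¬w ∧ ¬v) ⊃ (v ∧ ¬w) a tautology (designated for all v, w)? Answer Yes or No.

Counterexample: take v = 0, w = 0.
¬w = ¬0 = 6
¬v = ¬0 = 6
¬w ∧ ¬v = 6 ∧ 6 = 6
¬w = ¬0 = 6
v ∧ ¬w = 0 ∧ 6 = 0
(¬w ∧ ¬v) ⊃ (v ∧ ¬w) = 6 ⊃ 0 = 0
This gives 0, which is below 4.

No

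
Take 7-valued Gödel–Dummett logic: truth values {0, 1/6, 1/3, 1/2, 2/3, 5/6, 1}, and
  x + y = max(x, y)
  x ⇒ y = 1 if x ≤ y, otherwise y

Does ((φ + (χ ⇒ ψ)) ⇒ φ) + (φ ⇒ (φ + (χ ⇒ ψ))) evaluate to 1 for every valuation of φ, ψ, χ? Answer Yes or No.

Yes

At φ = 2/3, ψ = 5/6, χ = 1/3, for instance:
χ ⇒ ψ = 1/3 ⇒ 5/6 = 1
φ + (χ ⇒ ψ) = 2/3 + 1 = 1
(φ + (χ ⇒ ψ)) ⇒ φ = 1 ⇒ 2/3 = 2/3
φ ⇒ (φ + (χ ⇒ ψ)) = 2/3 ⇒ 1 = 1
((φ + (χ ⇒ ψ)) ⇒ φ) + (φ ⇒ (φ + (χ ⇒ ψ))) = 2/3 + 1 = 1
and checking the remaining 342 assignments likewise gives ≥ 1 in every case.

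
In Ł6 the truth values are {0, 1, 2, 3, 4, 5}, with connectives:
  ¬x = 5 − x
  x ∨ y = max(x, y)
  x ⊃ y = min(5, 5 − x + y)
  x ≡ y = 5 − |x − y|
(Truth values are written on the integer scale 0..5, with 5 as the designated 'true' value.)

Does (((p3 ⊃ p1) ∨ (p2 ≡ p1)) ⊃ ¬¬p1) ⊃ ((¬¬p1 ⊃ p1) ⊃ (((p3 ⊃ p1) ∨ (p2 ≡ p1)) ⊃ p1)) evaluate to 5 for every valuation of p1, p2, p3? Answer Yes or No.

Yes

At p1 = 2, p2 = 4, p3 = 5, for instance:
p3 ⊃ p1 = 5 ⊃ 2 = 2
p2 ≡ p1 = 4 ≡ 2 = 3
(p3 ⊃ p1) ∨ (p2 ≡ p1) = 2 ∨ 3 = 3
¬p1 = ¬2 = 3
¬¬p1 = ¬3 = 2
((p3 ⊃ p1) ∨ (p2 ≡ p1)) ⊃ ¬¬p1 = 3 ⊃ 2 = 4
¬¬p1 ⊃ p1 = 2 ⊃ 2 = 5
((p3 ⊃ p1) ∨ (p2 ≡ p1)) ⊃ p1 = 3 ⊃ 2 = 4
(¬¬p1 ⊃ p1) ⊃ (((p3 ⊃ p1) ∨ (p2 ≡ p1)) ⊃ p1) = 5 ⊃ 4 = 4
(((p3 ⊃ p1) ∨ (p2 ≡ p1)) ⊃ ¬¬p1) ⊃ ((¬¬p1 ⊃ p1) ⊃ (((p3 ⊃ p1) ∨ (p2 ≡ p1)) ⊃ p1)) = 4 ⊃ 4 = 5
and checking the remaining 215 assignments likewise gives ≥ 5 in every case.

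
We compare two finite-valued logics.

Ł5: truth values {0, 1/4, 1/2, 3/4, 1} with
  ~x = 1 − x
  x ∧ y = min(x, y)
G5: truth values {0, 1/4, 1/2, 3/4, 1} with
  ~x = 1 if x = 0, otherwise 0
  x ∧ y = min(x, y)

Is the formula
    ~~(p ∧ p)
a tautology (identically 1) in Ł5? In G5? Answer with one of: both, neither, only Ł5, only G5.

neither

In Ł5: at p = 0 the value is 0 — not a tautology.
In G5: at p = 0 the value is 0 — not a tautology.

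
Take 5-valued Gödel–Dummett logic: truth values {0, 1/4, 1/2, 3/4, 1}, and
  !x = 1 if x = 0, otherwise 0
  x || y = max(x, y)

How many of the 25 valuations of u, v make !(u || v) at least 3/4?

1

value 1: 1 assignment (counts)
value 0: 24 assignments
So 1 of the 25 assignments meets the threshold.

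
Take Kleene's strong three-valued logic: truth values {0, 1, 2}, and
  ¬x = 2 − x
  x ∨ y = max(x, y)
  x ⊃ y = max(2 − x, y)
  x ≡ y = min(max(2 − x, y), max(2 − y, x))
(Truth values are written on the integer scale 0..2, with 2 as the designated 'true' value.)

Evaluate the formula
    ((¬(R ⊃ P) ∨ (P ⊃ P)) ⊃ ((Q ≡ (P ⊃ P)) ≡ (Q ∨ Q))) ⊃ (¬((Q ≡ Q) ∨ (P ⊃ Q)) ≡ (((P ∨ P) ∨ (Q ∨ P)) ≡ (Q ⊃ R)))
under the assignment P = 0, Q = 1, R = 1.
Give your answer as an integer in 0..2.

1

R ⊃ P = 1 ⊃ 0 = 1
¬(R ⊃ P) = ¬1 = 1
P ⊃ P = 0 ⊃ 0 = 2
¬(R ⊃ P) ∨ (P ⊃ P) = 1 ∨ 2 = 2
P ⊃ P = 0 ⊃ 0 = 2
Q ≡ (P ⊃ P) = 1 ≡ 2 = 1
Q ∨ Q = 1 ∨ 1 = 1
(Q ≡ (P ⊃ P)) ≡ (Q ∨ Q) = 1 ≡ 1 = 1
(¬(R ⊃ P) ∨ (P ⊃ P)) ⊃ ((Q ≡ (P ⊃ P)) ≡ (Q ∨ Q)) = 2 ⊃ 1 = 1
Q ≡ Q = 1 ≡ 1 = 1
P ⊃ Q = 0 ⊃ 1 = 2
(Q ≡ Q) ∨ (P ⊃ Q) = 1 ∨ 2 = 2
¬((Q ≡ Q) ∨ (P ⊃ Q)) = ¬2 = 0
P ∨ P = 0 ∨ 0 = 0
Q ∨ P = 1 ∨ 0 = 1
(P ∨ P) ∨ (Q ∨ P) = 0 ∨ 1 = 1
Q ⊃ R = 1 ⊃ 1 = 1
((P ∨ P) ∨ (Q ∨ P)) ≡ (Q ⊃ R) = 1 ≡ 1 = 1
¬((Q ≡ Q) ∨ (P ⊃ Q)) ≡ (((P ∨ P) ∨ (Q ∨ P)) ≡ (Q ⊃ R)) = 0 ≡ 1 = 1
((¬(R ⊃ P) ∨ (P ⊃ P)) ⊃ ((Q ≡ (P ⊃ P)) ≡ (Q ∨ Q))) ⊃ (¬((Q ≡ Q) ∨ (P ⊃ Q)) ≡ (((P ∨ P) ∨ (Q ∨ P)) ≡ (Q ⊃ R))) = 1 ⊃ 1 = 1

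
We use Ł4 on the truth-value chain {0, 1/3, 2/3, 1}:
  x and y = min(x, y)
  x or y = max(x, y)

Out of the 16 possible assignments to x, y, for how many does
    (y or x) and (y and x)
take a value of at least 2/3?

x = 0, y = 0 ↦ 0  <
x = 0, y = 1/3 ↦ 0  <
x = 0, y = 2/3 ↦ 0  <
x = 0, y = 1 ↦ 0  <
x = 1/3, y = 0 ↦ 0  <
x = 1/3, y = 1/3 ↦ 1/3  <
x = 1/3, y = 2/3 ↦ 1/3  <
x = 1/3, y = 1 ↦ 1/3  <
x = 2/3, y = 0 ↦ 0  <
x = 2/3, y = 1/3 ↦ 1/3  <
x = 2/3, y = 2/3 ↦ 2/3  ≥
x = 2/3, y = 1 ↦ 2/3  ≥
x = 1, y = 0 ↦ 0  <
x = 1, y = 1/3 ↦ 1/3  <
x = 1, y = 2/3 ↦ 2/3  ≥
x = 1, y = 1 ↦ 1  ≥
So 4 of the 16 assignments meet the threshold.

4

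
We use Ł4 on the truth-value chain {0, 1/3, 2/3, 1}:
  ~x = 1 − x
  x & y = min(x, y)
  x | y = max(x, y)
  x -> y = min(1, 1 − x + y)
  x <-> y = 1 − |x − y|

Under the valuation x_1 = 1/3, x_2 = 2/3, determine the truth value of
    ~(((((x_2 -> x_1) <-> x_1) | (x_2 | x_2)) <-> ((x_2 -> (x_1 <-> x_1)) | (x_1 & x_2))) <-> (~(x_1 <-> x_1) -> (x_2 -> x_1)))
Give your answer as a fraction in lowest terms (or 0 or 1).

1/3

x_2 -> x_1 = 2/3 -> 1/3 = 2/3
(x_2 -> x_1) <-> x_1 = 2/3 <-> 1/3 = 2/3
x_2 | x_2 = 2/3 | 2/3 = 2/3
((x_2 -> x_1) <-> x_1) | (x_2 | x_2) = 2/3 | 2/3 = 2/3
x_1 <-> x_1 = 1/3 <-> 1/3 = 1
x_2 -> (x_1 <-> x_1) = 2/3 -> 1 = 1
x_1 & x_2 = 1/3 & 2/3 = 1/3
(x_2 -> (x_1 <-> x_1)) | (x_1 & x_2) = 1 | 1/3 = 1
(((x_2 -> x_1) <-> x_1) | (x_2 | x_2)) <-> ((x_2 -> (x_1 <-> x_1)) | (x_1 & x_2)) = 2/3 <-> 1 = 2/3
x_1 <-> x_1 = 1/3 <-> 1/3 = 1
~(x_1 <-> x_1) = ~1 = 0
x_2 -> x_1 = 2/3 -> 1/3 = 2/3
~(x_1 <-> x_1) -> (x_2 -> x_1) = 0 -> 2/3 = 1
((((x_2 -> x_1) <-> x_1) | (x_2 | x_2)) <-> ((x_2 -> (x_1 <-> x_1)) | (x_1 & x_2))) <-> (~(x_1 <-> x_1) -> (x_2 -> x_1)) = 2/3 <-> 1 = 2/3
~(((((x_2 -> x_1) <-> x_1) | (x_2 | x_2)) <-> ((x_2 -> (x_1 <-> x_1)) | (x_1 & x_2))) <-> (~(x_1 <-> x_1) -> (x_2 -> x_1))) = ~2/3 = 1/3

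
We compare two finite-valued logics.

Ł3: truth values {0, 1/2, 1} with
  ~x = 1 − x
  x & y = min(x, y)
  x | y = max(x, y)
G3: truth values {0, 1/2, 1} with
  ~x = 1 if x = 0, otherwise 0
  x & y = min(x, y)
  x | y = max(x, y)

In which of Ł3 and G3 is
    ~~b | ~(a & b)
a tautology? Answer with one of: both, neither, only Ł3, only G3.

only G3

In Ł3: at a = 1/2, b = 1/2 the value is 1/2 — not a tautology.
In G3: every assignment gives 1 — tautology.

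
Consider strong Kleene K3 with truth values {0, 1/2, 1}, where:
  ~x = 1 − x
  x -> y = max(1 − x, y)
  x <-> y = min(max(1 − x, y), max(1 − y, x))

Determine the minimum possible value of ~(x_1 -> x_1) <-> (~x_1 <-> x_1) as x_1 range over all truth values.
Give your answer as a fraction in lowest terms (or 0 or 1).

1/2

Take x_1 = 1/2:
x_1 -> x_1 = 1/2 -> 1/2 = 1/2
~(x_1 -> x_1) = ~1/2 = 1/2
~x_1 = ~1/2 = 1/2
~x_1 <-> x_1 = 1/2 <-> 1/2 = 1/2
~(x_1 -> x_1) <-> (~x_1 <-> x_1) = 1/2 <-> 1/2 = 1/2
No assignment yields a value below 1/2, so this is the minimum.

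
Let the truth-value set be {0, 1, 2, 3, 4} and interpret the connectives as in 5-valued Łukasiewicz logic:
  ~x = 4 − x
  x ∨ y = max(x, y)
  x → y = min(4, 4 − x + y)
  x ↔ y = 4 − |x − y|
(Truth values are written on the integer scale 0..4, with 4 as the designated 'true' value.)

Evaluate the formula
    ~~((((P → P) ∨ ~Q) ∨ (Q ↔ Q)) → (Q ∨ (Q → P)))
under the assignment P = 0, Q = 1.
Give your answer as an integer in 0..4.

3

P → P = 0 → 0 = 4
~Q = ~1 = 3
(P → P) ∨ ~Q = 4 ∨ 3 = 4
Q ↔ Q = 1 ↔ 1 = 4
((P → P) ∨ ~Q) ∨ (Q ↔ Q) = 4 ∨ 4 = 4
Q → P = 1 → 0 = 3
Q ∨ (Q → P) = 1 ∨ 3 = 3
(((P → P) ∨ ~Q) ∨ (Q ↔ Q)) → (Q ∨ (Q → P)) = 4 → 3 = 3
~((((P → P) ∨ ~Q) ∨ (Q ↔ Q)) → (Q ∨ (Q → P))) = ~3 = 1
~~((((P → P) ∨ ~Q) ∨ (Q ↔ Q)) → (Q ∨ (Q → P))) = ~1 = 3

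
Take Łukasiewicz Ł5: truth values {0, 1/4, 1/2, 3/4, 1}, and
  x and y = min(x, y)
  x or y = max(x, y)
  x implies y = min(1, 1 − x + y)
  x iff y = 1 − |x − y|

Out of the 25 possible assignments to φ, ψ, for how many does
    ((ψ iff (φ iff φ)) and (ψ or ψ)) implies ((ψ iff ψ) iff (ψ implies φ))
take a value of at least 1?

value 1: 19 assignments (counts)
value 3/4: 2 assignments
value 1/2: 2 assignments
value 1/4: 1 assignment
value 0: 1 assignment
So 19 of the 25 assignments meet the threshold.

19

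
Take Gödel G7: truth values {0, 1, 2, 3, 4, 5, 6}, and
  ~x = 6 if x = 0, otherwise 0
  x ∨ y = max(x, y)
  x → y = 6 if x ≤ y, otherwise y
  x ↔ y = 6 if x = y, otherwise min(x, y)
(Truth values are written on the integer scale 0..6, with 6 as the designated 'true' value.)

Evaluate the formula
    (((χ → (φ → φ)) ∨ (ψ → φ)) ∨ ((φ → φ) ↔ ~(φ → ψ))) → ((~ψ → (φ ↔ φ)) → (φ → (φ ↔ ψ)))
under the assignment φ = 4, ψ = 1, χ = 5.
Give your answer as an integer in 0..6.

1

φ → φ = 4 → 4 = 6
χ → (φ → φ) = 5 → 6 = 6
ψ → φ = 1 → 4 = 6
(χ → (φ → φ)) ∨ (ψ → φ) = 6 ∨ 6 = 6
φ → φ = 4 → 4 = 6
φ → ψ = 4 → 1 = 1
~(φ → ψ) = ~1 = 0
(φ → φ) ↔ ~(φ → ψ) = 6 ↔ 0 = 0
((χ → (φ → φ)) ∨ (ψ → φ)) ∨ ((φ → φ) ↔ ~(φ → ψ)) = 6 ∨ 0 = 6
~ψ = ~1 = 0
φ ↔ φ = 4 ↔ 4 = 6
~ψ → (φ ↔ φ) = 0 → 6 = 6
φ ↔ ψ = 4 ↔ 1 = 1
φ → (φ ↔ ψ) = 4 → 1 = 1
(~ψ → (φ ↔ φ)) → (φ → (φ ↔ ψ)) = 6 → 1 = 1
(((χ → (φ → φ)) ∨ (ψ → φ)) ∨ ((φ → φ) ↔ ~(φ → ψ))) → ((~ψ → (φ ↔ φ)) → (φ → (φ ↔ ψ))) = 6 → 1 = 1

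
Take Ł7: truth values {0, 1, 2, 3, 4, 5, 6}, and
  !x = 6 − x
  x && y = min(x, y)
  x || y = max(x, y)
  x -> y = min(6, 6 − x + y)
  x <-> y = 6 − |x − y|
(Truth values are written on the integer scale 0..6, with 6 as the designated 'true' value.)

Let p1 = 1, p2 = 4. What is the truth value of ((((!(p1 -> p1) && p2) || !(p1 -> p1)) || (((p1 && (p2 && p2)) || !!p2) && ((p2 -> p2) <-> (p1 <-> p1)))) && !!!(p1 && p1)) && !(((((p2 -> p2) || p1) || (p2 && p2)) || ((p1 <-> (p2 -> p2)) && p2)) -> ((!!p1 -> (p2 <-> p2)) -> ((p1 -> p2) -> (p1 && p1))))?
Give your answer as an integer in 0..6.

p1 -> p1 = 1 -> 1 = 6
!(p1 -> p1) = !6 = 0
!(p1 -> p1) && p2 = 0 && 4 = 0
p1 -> p1 = 1 -> 1 = 6
!(p1 -> p1) = !6 = 0
(!(p1 -> p1) && p2) || !(p1 -> p1) = 0 || 0 = 0
p2 && p2 = 4 && 4 = 4
p1 && (p2 && p2) = 1 && 4 = 1
!p2 = !4 = 2
!!p2 = !2 = 4
(p1 && (p2 && p2)) || !!p2 = 1 || 4 = 4
p2 -> p2 = 4 -> 4 = 6
p1 <-> p1 = 1 <-> 1 = 6
(p2 -> p2) <-> (p1 <-> p1) = 6 <-> 6 = 6
((p1 && (p2 && p2)) || !!p2) && ((p2 -> p2) <-> (p1 <-> p1)) = 4 && 6 = 4
((!(p1 -> p1) && p2) || !(p1 -> p1)) || (((p1 && (p2 && p2)) || !!p2) && ((p2 -> p2) <-> (p1 <-> p1))) = 0 || 4 = 4
p1 && p1 = 1 && 1 = 1
!(p1 && p1) = !1 = 5
!!(p1 && p1) = !5 = 1
!!!(p1 && p1) = !1 = 5
(((!(p1 -> p1) && p2) || !(p1 -> p1)) || (((p1 && (p2 && p2)) || !!p2) && ((p2 -> p2) <-> (p1 <-> p1)))) && !!!(p1 && p1) = 4 && 5 = 4
p2 -> p2 = 4 -> 4 = 6
(p2 -> p2) || p1 = 6 || 1 = 6
p2 && p2 = 4 && 4 = 4
((p2 -> p2) || p1) || (p2 && p2) = 6 || 4 = 6
p2 -> p2 = 4 -> 4 = 6
p1 <-> (p2 -> p2) = 1 <-> 6 = 1
(p1 <-> (p2 -> p2)) && p2 = 1 && 4 = 1
(((p2 -> p2) || p1) || (p2 && p2)) || ((p1 <-> (p2 -> p2)) && p2) = 6 || 1 = 6
!p1 = !1 = 5
!!p1 = !5 = 1
p2 <-> p2 = 4 <-> 4 = 6
!!p1 -> (p2 <-> p2) = 1 -> 6 = 6
p1 -> p2 = 1 -> 4 = 6
p1 && p1 = 1 && 1 = 1
(p1 -> p2) -> (p1 && p1) = 6 -> 1 = 1
(!!p1 -> (p2 <-> p2)) -> ((p1 -> p2) -> (p1 && p1)) = 6 -> 1 = 1
((((p2 -> p2) || p1) || (p2 && p2)) || ((p1 <-> (p2 -> p2)) && p2)) -> ((!!p1 -> (p2 <-> p2)) -> ((p1 -> p2) -> (p1 && p1))) = 6 -> 1 = 1
!(((((p2 -> p2) || p1) || (p2 && p2)) || ((p1 <-> (p2 -> p2)) && p2)) -> ((!!p1 -> (p2 <-> p2)) -> ((p1 -> p2) -> (p1 && p1)))) = !1 = 5
((((!(p1 -> p1) && p2) || !(p1 -> p1)) || (((p1 && (p2 && p2)) || !!p2) && ((p2 -> p2) <-> (p1 <-> p1)))) && !!!(p1 && p1)) && !(((((p2 -> p2) || p1) || (p2 && p2)) || ((p1 <-> (p2 -> p2)) && p2)) -> ((!!p1 -> (p2 <-> p2)) -> ((p1 -> p2) -> (p1 && p1)))) = 4 && 5 = 4

4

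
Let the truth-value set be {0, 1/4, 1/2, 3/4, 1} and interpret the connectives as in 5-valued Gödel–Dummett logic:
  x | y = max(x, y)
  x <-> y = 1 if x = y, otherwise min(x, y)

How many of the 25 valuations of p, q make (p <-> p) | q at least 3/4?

25

value 1: 25 assignments (counts)
So 25 of the 25 assignments meet the threshold.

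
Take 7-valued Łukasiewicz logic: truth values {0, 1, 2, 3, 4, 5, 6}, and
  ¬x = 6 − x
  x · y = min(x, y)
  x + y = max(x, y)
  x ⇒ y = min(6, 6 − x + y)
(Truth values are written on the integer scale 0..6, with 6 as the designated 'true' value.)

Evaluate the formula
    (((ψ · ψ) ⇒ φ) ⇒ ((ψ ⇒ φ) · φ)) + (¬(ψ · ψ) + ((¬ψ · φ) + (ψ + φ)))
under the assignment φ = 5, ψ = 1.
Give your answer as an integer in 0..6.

ψ · ψ = 1 · 1 = 1
(ψ · ψ) ⇒ φ = 1 ⇒ 5 = 6
ψ ⇒ φ = 1 ⇒ 5 = 6
(ψ ⇒ φ) · φ = 6 · 5 = 5
((ψ · ψ) ⇒ φ) ⇒ ((ψ ⇒ φ) · φ) = 6 ⇒ 5 = 5
ψ · ψ = 1 · 1 = 1
¬(ψ · ψ) = ¬1 = 5
¬ψ = ¬1 = 5
¬ψ · φ = 5 · 5 = 5
ψ + φ = 1 + 5 = 5
(¬ψ · φ) + (ψ + φ) = 5 + 5 = 5
¬(ψ · ψ) + ((¬ψ · φ) + (ψ + φ)) = 5 + 5 = 5
(((ψ · ψ) ⇒ φ) ⇒ ((ψ ⇒ φ) · φ)) + (¬(ψ · ψ) + ((¬ψ · φ) + (ψ + φ))) = 5 + 5 = 5

5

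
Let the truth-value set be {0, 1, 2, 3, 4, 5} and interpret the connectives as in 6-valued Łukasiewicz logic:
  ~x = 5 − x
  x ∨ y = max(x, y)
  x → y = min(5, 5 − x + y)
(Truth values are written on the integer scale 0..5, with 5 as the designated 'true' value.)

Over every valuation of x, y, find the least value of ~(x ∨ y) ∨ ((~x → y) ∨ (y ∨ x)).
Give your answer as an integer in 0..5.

Take x = 0, y = 2:
x ∨ y = 0 ∨ 2 = 2
~(x ∨ y) = ~2 = 3
~x = ~0 = 5
~x → y = 5 → 2 = 2
y ∨ x = 2 ∨ 0 = 2
(~x → y) ∨ (y ∨ x) = 2 ∨ 2 = 2
~(x ∨ y) ∨ ((~x → y) ∨ (y ∨ x)) = 3 ∨ 2 = 3
No assignment yields a value below 3, so this is the minimum.

3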